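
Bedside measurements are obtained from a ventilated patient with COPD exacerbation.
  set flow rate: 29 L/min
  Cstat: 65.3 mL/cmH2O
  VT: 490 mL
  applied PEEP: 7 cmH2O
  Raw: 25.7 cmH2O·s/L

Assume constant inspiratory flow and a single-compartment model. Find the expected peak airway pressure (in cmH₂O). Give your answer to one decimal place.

Flow: 29 L/min ÷ 60 = 0.4833 L/s.
Equation of motion (constant flow): PIP = Vt/C + R·V̇ + PEEP.
PIP = 490/65.3 + 25.7×0.4833 + 7 = 7.504 + 12.421 + 7 = 26.925 cmH2O.

26.9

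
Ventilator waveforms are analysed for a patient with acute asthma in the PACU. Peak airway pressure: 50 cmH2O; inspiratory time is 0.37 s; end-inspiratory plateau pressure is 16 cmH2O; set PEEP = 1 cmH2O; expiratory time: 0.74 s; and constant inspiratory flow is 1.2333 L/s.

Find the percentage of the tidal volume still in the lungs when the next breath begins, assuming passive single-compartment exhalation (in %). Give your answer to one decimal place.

41.4

Vt = flow × Ti = 1.2333 L/s × 0.37 s × 1000 mL/L = 456.32 mL.
R = (PIP − Pplat)/V̇ = (50 − 16) / 1.2333 = 34.0/1.2333 = 27.568 cmH2O·s/L.
C = Vt/(Pplat − PEEP) = 456.32 / (16 − 1) = 456.32/15.0 = 30.421 mL/cmH2O.
τ = R × C = 27.568 × 0.03042 L/cmH2O = 0.8386 s.
Fraction remaining at end-expiration = e^(−Te/τ) = e^(−0.74/0.8386) = 0.4138 → 41.38%.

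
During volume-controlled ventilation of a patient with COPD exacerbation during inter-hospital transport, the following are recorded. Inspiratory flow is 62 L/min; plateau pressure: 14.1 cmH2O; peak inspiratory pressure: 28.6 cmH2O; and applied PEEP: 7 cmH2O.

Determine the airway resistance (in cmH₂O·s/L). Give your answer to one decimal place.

Flow: 62 L/min ÷ 60 = 1.0333 L/s.
Raw = (PIP − Pplat) / flow = (28.6 − 14.1) / 1.0333 = 14.5 / 1.0333 = 14.033 cmH2O·s/L.

14.0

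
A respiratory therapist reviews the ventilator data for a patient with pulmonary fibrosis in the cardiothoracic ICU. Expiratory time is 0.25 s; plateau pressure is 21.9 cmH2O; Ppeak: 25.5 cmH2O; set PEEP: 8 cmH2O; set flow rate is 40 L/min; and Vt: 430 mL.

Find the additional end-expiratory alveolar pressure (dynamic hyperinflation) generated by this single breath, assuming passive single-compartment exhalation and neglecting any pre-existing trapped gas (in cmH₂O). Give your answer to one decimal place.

3.1

Flow: 40 L/min ÷ 60 = 0.6667 L/s.
R = (PIP − Pplat)/V̇ = (25.5 − 21.9) / 0.6667 = 3.6/0.6667 = 5.4 cmH2O·s/L.
C = Vt/(Pplat − PEEP) = 430.0 / (21.9 − 8) = 430.0/13.9 = 30.935 mL/cmH2O.
τ = R × C = 5.4 × 0.03094 L/cmH2O = 0.1671 s.
Fraction remaining = e^(−Te/τ) = e^(−0.25/0.1671) = 0.224; trapped volume = 430.0 × 0.224 = 96.32 mL.
Additional alveolar pressure from trapping ≈ V_trapped / C = 96.32 / 30.935 = 3.114 cmH2O.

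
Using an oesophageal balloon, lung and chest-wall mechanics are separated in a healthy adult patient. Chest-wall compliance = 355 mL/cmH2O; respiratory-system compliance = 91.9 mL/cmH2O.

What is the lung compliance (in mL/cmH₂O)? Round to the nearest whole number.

124

1/CL = 1/Crs − 1/Ccw.
1/CL = 1/91.9 − 1/355 = 0.008064.
CL = 124.01 mL/cmH2O.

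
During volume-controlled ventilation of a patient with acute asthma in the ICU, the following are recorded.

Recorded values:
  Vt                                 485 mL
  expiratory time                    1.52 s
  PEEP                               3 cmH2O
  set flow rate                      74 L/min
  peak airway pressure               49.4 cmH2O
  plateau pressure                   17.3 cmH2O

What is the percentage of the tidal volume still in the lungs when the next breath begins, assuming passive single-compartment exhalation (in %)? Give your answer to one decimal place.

17.9

Flow: 74 L/min ÷ 60 = 1.2333 L/s.
R = (PIP − Pplat)/V̇ = (49.4 − 17.3) / 1.2333 = 32.1/1.2333 = 26.028 cmH2O·s/L.
C = Vt/(Pplat − PEEP) = 485.0 / (17.3 − 3) = 485.0/14.3 = 33.916 mL/cmH2O.
τ = R × C = 26.028 × 0.03392 L/cmH2O = 0.8829 s.
Fraction remaining at end-expiration = e^(−Te/τ) = e^(−1.52/0.8829) = 0.1788 → 17.88%.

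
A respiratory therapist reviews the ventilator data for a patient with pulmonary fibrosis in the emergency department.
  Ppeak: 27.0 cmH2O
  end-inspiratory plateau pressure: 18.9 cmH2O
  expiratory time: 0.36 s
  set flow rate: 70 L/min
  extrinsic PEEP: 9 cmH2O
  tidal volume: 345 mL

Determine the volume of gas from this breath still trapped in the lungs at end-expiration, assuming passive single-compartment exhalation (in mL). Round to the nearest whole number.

Flow: 70 L/min ÷ 60 = 1.1667 L/s.
R = (PIP − Pplat)/V̇ = (27.0 − 18.9) / 1.1667 = 8.1/1.1667 = 6.943 cmH2O·s/L.
C = Vt/(Pplat − PEEP) = 345.0 / (18.9 − 9) = 345.0/9.9 = 34.848 mL/cmH2O.
τ = R × C = 6.943 × 0.03485 L/cmH2O = 0.242 s.
Fraction remaining = e^(−Te/τ) = e^(−0.36/0.242) = 0.2259.
Trapped volume = 345.0 × 0.2259 = 77.936 mL.

78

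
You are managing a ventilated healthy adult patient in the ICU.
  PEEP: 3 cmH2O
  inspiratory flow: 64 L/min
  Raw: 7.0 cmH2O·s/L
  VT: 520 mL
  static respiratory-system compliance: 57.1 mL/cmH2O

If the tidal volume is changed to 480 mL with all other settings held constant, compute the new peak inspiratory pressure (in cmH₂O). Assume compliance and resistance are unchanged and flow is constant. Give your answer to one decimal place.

Flow: 64 L/min ÷ 60 = 1.0667 L/s.
PIP = Vt/C + R·V̇ + PEEP (constant-flow equation of motion).
Only the elastic term changes: ΔPIP = ΔVt / C = (480 − 520) / 57.1 = -0.7005 cmH2O.
Original PIP = 520/57.1 + 7.0×1.0667 + 3 = 19.574 cmH2O; new PIP = 19.574 + (-0.7005) = 18.874 cmH2O.

18.9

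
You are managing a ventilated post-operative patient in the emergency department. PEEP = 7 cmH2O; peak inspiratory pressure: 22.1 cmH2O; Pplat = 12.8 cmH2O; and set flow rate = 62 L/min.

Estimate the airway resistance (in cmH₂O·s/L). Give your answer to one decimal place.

9.0

Flow: 62 L/min ÷ 60 = 1.0333 L/s.
Raw = (PIP − Pplat) / flow = (22.1 − 12.8) / 1.0333 = 9.3 / 1.0333 = 9.0 cmH2O·s/L.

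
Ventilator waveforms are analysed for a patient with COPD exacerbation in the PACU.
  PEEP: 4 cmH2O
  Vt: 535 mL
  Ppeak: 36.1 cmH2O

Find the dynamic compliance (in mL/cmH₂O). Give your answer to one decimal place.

16.7

Dynamic compliance = Vt / (PIP − PEEP) = 535 / (36.1 − 4) = 535 / 32.1 = 16.667 mL/cmH2O.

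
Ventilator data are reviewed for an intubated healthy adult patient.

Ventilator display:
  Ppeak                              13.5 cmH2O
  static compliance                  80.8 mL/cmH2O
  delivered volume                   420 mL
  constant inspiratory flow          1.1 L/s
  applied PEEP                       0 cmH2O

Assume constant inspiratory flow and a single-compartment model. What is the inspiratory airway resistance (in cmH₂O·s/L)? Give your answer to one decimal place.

7.5

Equation of motion (constant flow): PIP = Vt/C + R·V̇ + PEEP.
R·V̇ = PIP − Vt/C − PEEP = 13.5 − 420/80.8 − 0 = 13.5 − 5.198 − 0 = 8.302 cmH2O.
R = 8.302 / 1.1 = 7.547 cmH2O·s/L.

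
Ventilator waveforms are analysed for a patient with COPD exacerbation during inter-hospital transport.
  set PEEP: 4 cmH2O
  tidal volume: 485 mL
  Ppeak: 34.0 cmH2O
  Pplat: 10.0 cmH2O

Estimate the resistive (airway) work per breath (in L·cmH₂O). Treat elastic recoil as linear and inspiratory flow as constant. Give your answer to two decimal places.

11.64

With constant inspiratory flow the resistive pressure is constant at PIP − Pplat = 34.0 − 10.0 = 24.0 cmH2O, so resistive work = 24.0 × 0.485 = 11.64 L·cmH2O.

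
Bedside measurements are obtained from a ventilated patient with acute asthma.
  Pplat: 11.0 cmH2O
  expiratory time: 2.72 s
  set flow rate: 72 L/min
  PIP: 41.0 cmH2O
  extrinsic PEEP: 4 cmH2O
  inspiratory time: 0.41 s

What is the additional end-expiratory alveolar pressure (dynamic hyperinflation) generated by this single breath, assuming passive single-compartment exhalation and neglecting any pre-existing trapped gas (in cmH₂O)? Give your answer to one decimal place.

Flow: 72 L/min ÷ 60 = 1.2 L/s.
Vt = flow × Ti = 1.2 L/s × 0.41 s × 1000 mL/L = 492.0 mL.
R = (PIP − Pplat)/V̇ = (41.0 − 11.0) / 1.2 = 30.0/1.2 = 25.0 cmH2O·s/L.
C = Vt/(Pplat − PEEP) = 492.0 / (11.0 − 4) = 492.0/7.0 = 70.286 mL/cmH2O.
τ = R × C = 25.0 × 0.07029 L/cmH2O = 1.757 s.
Fraction remaining = e^(−Te/τ) = e^(−2.72/1.757) = 0.2127; trapped volume = 492.0 × 0.2127 = 104.65 mL.
Additional alveolar pressure from trapping ≈ V_trapped / C = 104.65 / 70.286 = 1.489 cmH2O.

1.5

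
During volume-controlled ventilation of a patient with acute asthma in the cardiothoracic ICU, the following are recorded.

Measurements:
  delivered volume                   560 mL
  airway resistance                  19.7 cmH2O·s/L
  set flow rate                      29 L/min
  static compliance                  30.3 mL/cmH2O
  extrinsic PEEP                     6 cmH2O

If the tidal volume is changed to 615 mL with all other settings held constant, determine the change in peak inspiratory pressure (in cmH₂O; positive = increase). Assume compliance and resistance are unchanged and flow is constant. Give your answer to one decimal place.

1.8

PIP = Vt/C + R·V̇ + PEEP (constant-flow equation of motion).
Only the elastic term changes: ΔPIP = ΔVt / C = (615 − 560) / 30.3 = 1.815 cmH2O.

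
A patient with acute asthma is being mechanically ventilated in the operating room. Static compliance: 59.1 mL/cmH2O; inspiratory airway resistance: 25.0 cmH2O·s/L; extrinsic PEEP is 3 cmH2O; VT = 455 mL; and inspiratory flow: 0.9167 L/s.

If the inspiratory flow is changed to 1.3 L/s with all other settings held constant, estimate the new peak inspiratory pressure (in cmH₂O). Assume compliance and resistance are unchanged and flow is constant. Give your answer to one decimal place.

PIP = Vt/C + R·V̇ + PEEP (constant-flow equation of motion).
Only the resistive term changes: ΔPIP = R × ΔV̇ = 25.0 × (1.3 − 0.9167) = 25.0 × 0.3833 = 9.583 cmH2O.
Original PIP = 455/59.1 + 25.0×0.9167 + 3 = 33.616 cmH2O; new PIP = 33.616 + (9.583) = 43.199 cmH2O.

43.2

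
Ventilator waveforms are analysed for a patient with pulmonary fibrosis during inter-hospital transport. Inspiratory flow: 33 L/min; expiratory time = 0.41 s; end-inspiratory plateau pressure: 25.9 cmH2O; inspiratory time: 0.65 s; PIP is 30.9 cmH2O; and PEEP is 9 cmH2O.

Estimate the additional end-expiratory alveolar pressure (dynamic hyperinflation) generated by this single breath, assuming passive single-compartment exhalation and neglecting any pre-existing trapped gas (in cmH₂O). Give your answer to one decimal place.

Flow: 33 L/min ÷ 60 = 0.55 L/s.
Vt = flow × Ti = 0.55 L/s × 0.65 s × 1000 mL/L = 357.5 mL.
R = (PIP − Pplat)/V̇ = (30.9 − 25.9) / 0.55 = 5.0/0.55 = 9.091 cmH2O·s/L.
C = Vt/(Pplat − PEEP) = 357.5 / (25.9 − 9) = 357.5/16.9 = 21.154 mL/cmH2O.
τ = R × C = 9.091 × 0.02115 L/cmH2O = 0.1923 s.
Fraction remaining = e^(−Te/τ) = e^(−0.41/0.1923) = 0.1186; trapped volume = 357.5 × 0.1186 = 42.4 mL.
Additional alveolar pressure from trapping ≈ V_trapped / C = 42.4 / 21.154 = 2.004 cmH2O.

2.0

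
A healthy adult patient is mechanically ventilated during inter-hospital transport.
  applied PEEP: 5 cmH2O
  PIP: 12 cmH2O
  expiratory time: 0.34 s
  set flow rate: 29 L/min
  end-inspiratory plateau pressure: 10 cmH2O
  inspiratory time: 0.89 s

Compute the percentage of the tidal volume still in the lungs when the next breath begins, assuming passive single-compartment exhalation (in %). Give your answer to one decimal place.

Flow: 29 L/min ÷ 60 = 0.4833 L/s.
Vt = flow × Ti = 0.4833 L/s × 0.89 s × 1000 mL/L = 430.14 mL.
R = (PIP − Pplat)/V̇ = (12 − 10) / 0.4833 = 2.0/0.4833 = 4.138 cmH2O·s/L.
C = Vt/(Pplat − PEEP) = 430.14 / (10 − 5) = 430.14/5.0 = 86.028 mL/cmH2O.
τ = R × C = 4.138 × 0.08603 L/cmH2O = 0.356 s.
Fraction remaining at end-expiration = e^(−Te/τ) = e^(−0.34/0.356) = 0.3848 → 38.48%.

38.5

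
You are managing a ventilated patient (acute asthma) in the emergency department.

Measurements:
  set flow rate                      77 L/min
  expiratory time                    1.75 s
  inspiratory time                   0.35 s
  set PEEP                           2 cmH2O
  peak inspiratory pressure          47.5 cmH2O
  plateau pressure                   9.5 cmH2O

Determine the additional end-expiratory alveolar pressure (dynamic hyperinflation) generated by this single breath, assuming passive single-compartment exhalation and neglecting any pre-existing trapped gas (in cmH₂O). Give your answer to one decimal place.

2.8

Flow: 77 L/min ÷ 60 = 1.2833 L/s.
Vt = flow × Ti = 1.2833 L/s × 0.35 s × 1000 mL/L = 449.16 mL.
R = (PIP − Pplat)/V̇ = (47.5 − 9.5) / 1.2833 = 38.0/1.2833 = 29.611 cmH2O·s/L.
C = Vt/(Pplat − PEEP) = 449.16 / (9.5 − 2) = 449.16/7.5 = 59.888 mL/cmH2O.
τ = R × C = 29.611 × 0.05989 L/cmH2O = 1.773 s.
Fraction remaining = e^(−Te/τ) = e^(−1.75/1.773) = 0.3727; trapped volume = 449.16 × 0.3727 = 167.4 mL.
Additional alveolar pressure from trapping ≈ V_trapped / C = 167.4 / 59.888 = 2.795 cmH2O.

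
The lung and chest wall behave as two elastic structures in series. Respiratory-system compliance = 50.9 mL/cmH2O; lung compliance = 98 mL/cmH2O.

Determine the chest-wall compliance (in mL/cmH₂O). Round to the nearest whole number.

1/Ccw = 1/Crs − 1/CL.
1/Ccw = 1/50.9 − 1/98 = 0.009442.
Ccw = 105.91 mL/cmH2O.

106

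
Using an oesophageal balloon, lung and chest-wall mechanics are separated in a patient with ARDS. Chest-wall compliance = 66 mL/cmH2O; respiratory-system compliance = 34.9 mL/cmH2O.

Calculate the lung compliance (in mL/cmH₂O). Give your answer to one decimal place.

1/CL = 1/Crs − 1/Ccw.
1/CL = 1/34.9 − 1/66 = 0.0135.
CL = 74.074 mL/cmH2O.

74.1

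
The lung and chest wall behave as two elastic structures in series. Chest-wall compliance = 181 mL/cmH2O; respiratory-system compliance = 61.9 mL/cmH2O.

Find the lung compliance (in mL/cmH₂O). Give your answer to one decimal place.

94.1

1/CL = 1/Crs − 1/Ccw.
1/CL = 1/61.9 − 1/181 = 0.01063.
CL = 94.073 mL/cmH2O.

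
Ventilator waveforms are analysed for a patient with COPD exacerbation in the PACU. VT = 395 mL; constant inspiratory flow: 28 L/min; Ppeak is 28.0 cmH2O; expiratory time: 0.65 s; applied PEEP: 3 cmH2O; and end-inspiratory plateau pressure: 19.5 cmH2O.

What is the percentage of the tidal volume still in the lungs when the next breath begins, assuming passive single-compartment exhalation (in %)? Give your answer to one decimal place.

22.5

Flow: 28 L/min ÷ 60 = 0.4667 L/s.
R = (PIP − Pplat)/V̇ = (28.0 − 19.5) / 0.4667 = 8.5/0.4667 = 18.213 cmH2O·s/L.
C = Vt/(Pplat − PEEP) = 395.0 / (19.5 − 3) = 395.0/16.5 = 23.939 mL/cmH2O.
τ = R × C = 18.213 × 0.02394 L/cmH2O = 0.436 s.
Fraction remaining at end-expiration = e^(−Te/τ) = e^(−0.65/0.436) = 0.2252 → 22.52%.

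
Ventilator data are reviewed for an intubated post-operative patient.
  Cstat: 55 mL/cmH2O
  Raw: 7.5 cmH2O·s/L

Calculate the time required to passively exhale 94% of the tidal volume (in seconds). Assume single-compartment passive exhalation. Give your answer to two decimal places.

1.16

τ = R × C = 7.5 × 55 mL/cmH2O = 7.5 × 0.055 L/cmH2O = 0.4125 s.
Exhaled fraction f = 1 − e^(−t/τ) → t = −τ·ln(1 − f) = −0.4125·ln(0.06) = 1.161 s.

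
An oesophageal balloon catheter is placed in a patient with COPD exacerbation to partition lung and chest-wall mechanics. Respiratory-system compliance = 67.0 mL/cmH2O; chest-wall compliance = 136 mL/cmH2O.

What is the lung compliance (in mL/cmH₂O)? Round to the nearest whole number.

1/CL = 1/Crs − 1/Ccw.
1/CL = 1/67.0 − 1/136 = 0.007572.
CL = 132.07 mL/cmH2O.

132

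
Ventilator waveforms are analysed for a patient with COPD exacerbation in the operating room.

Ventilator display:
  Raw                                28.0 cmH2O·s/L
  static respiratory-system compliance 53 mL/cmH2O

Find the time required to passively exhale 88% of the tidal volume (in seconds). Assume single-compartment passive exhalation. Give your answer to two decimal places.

τ = R × C = 28.0 × 53 mL/cmH2O = 28.0 × 0.053 L/cmH2O = 1.484 s.
Exhaled fraction f = 1 − e^(−t/τ) → t = −τ·ln(1 − f) = −1.484·ln(0.12) = 3.146 s.

3.15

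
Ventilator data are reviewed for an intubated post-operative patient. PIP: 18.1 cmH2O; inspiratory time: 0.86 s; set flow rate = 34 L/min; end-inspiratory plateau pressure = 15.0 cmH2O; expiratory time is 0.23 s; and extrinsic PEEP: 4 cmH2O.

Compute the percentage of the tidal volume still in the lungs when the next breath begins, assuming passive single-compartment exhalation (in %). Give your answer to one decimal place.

38.7

Flow: 34 L/min ÷ 60 = 0.5667 L/s.
Vt = flow × Ti = 0.5667 L/s × 0.86 s × 1000 mL/L = 487.36 mL.
R = (PIP − Pplat)/V̇ = (18.1 − 15.0) / 0.5667 = 3.1/0.5667 = 5.47 cmH2O·s/L.
C = Vt/(Pplat − PEEP) = 487.36 / (15.0 − 4) = 487.36/11.0 = 44.305 mL/cmH2O.
τ = R × C = 5.47 × 0.04431 L/cmH2O = 0.2424 s.
Fraction remaining at end-expiration = e^(−Te/τ) = e^(−0.23/0.2424) = 0.3872 → 38.72%.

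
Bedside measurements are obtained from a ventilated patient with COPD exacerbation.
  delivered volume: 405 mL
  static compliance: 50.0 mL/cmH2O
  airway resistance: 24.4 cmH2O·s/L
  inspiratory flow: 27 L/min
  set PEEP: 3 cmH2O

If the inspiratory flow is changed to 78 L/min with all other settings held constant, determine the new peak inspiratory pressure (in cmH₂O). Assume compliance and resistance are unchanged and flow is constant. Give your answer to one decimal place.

Flow: 27 L/min ÷ 60 = 0.45 L/s.
New flow: 78 L/min ÷ 60 = 1.3 L/s.
PIP = Vt/C + R·V̇ + PEEP (constant-flow equation of motion).
Only the resistive term changes: ΔPIP = R × ΔV̇ = 24.4 × (1.3 − 0.45) = 24.4 × 0.85 = 20.74 cmH2O.
Original PIP = 405/50.0 + 24.4×0.45 + 3 = 22.08 cmH2O; new PIP = 22.08 + (20.74) = 42.82 cmH2O.

42.8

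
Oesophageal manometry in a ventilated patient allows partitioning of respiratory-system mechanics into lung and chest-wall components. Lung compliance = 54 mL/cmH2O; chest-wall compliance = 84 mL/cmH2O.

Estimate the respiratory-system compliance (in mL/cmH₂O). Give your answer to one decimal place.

32.9

Lung and chest wall are elastances in series: 1/Crs = 1/CL + 1/Ccw.
1/Crs = 1/54 + 1/84 = 0.03042.
Crs = 32.873 mL/cmH2O.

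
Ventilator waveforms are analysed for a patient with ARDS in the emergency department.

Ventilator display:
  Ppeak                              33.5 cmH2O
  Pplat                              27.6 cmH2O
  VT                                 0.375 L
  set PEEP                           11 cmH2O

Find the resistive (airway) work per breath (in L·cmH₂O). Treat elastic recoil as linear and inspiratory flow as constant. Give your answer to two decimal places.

With constant inspiratory flow the resistive pressure is constant at PIP − Pplat = 33.5 − 27.6 = 5.9 cmH2O, so resistive work = 5.9 × 0.375 = 2.213 L·cmH2O.

2.21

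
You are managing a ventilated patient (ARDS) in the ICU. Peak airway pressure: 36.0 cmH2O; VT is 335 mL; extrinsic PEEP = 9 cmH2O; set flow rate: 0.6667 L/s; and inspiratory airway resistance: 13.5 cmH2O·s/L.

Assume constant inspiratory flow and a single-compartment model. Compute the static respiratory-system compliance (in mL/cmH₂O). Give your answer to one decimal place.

Equation of motion (constant flow): PIP = Vt/C + R·V̇ + PEEP.
Vt/C = PIP − R·V̇ − PEEP = 36.0 − 13.5×0.6667 − 9 = 36.0 − 9.0 − 9 = 18.0 cmH2O.
C = Vt / 18.0 = 335 / 18.0 = 18.611 mL/cmH2O.

18.6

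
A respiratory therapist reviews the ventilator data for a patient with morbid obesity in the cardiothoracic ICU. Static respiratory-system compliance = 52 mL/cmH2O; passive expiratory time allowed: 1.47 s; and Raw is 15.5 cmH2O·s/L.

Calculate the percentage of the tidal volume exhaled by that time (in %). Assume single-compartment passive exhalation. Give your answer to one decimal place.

τ = R × C = 15.5 × 52 mL/cmH2O = 15.5 × 0.052 L/cmH2O = 0.806 s.
Passive exhalation: V(t)/V₀ = e^(−t/τ) = e^(−1.47/0.806) = 0.1614.
Fraction exhaled = 1 − 0.1614 = 0.8386 → 83.86%.

83.9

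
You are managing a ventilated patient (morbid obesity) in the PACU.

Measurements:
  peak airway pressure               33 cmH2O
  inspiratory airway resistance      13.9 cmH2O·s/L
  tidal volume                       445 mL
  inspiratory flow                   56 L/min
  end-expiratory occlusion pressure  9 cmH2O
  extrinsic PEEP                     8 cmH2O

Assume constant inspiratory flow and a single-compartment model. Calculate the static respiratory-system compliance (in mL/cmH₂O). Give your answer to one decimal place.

40.4

Flow: 56 L/min ÷ 60 = 0.9333 L/s.
Total PEEP = 9 cmH2O (set 8 + intrinsic 1); this is the baseline alveolar pressure.
Equation of motion (constant flow): PIP = Vt/C + R·V̇ + PEEP.
Vt/C = PIP − R·V̇ − PEEP = 33 − 13.9×0.9333 − 9 = 33 − 12.973 − 9 = 11.027 cmH2O.
C = Vt / 11.027 = 445 / 11.027 = 40.355 mL/cmH2O.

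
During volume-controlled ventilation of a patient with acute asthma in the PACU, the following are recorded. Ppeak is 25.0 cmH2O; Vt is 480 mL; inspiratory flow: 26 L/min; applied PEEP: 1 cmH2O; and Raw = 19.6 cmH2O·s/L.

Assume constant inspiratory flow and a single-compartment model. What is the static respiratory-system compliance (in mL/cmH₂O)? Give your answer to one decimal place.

31.0

Flow: 26 L/min ÷ 60 = 0.4333 L/s.
Equation of motion (constant flow): PIP = Vt/C + R·V̇ + PEEP.
Vt/C = PIP − R·V̇ − PEEP = 25.0 − 19.6×0.4333 − 1 = 25.0 − 8.493 − 1 = 15.507 cmH2O.
C = Vt / 15.507 = 480 / 15.507 = 30.954 mL/cmH2O.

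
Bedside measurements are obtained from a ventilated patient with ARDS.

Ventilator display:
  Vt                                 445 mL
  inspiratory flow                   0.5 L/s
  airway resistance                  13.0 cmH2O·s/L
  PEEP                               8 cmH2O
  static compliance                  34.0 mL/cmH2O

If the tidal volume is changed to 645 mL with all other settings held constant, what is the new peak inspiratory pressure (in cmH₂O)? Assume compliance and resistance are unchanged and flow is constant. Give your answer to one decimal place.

33.5

PIP = Vt/C + R·V̇ + PEEP (constant-flow equation of motion).
Only the elastic term changes: ΔPIP = ΔVt / C = (645 − 445) / 34.0 = 5.882 cmH2O.
Original PIP = 445/34.0 + 13.0×0.5 + 8 = 27.588 cmH2O; new PIP = 27.588 + (5.882) = 33.47 cmH2O.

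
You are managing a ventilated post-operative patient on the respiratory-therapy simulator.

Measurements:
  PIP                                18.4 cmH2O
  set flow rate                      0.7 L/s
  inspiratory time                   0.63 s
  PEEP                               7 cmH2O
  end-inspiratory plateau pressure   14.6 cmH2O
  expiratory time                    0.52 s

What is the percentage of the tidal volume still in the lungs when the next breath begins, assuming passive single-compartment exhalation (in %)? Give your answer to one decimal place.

Vt = flow × Ti = 0.7 L/s × 0.63 s × 1000 mL/L = 441.0 mL.
R = (PIP − Pplat)/V̇ = (18.4 − 14.6) / 0.7 = 3.8/0.7 = 5.429 cmH2O·s/L.
C = Vt/(Pplat − PEEP) = 441.0 / (14.6 − 7) = 441.0/7.6 = 58.026 mL/cmH2O.
τ = R × C = 5.429 × 0.05803 L/cmH2O = 0.315 s.
Fraction remaining at end-expiration = e^(−Te/τ) = e^(−0.52/0.315) = 0.1919 → 19.19%.

19.2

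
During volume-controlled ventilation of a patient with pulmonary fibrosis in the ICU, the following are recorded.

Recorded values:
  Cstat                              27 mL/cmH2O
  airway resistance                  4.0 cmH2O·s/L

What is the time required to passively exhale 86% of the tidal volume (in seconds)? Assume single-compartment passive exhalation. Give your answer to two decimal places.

τ = R × C = 4.0 × 27 mL/cmH2O = 4.0 × 0.027 L/cmH2O = 0.108 s.
Exhaled fraction f = 1 − e^(−t/τ) → t = −τ·ln(1 − f) = −0.108·ln(0.14) = 0.2123 s.

0.21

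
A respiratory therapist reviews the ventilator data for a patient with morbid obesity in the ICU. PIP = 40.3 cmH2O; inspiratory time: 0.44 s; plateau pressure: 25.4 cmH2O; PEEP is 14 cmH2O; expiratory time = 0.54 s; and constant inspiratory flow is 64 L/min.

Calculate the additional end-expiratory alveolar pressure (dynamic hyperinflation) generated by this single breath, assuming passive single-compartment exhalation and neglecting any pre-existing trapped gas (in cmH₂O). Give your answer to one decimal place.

Flow: 64 L/min ÷ 60 = 1.0667 L/s.
Vt = flow × Ti = 1.0667 L/s × 0.44 s × 1000 mL/L = 469.35 mL.
R = (PIP − Pplat)/V̇ = (40.3 − 25.4) / 1.0667 = 14.9/1.0667 = 13.968 cmH2O·s/L.
C = Vt/(Pplat − PEEP) = 469.35 / (25.4 − 14) = 469.35/11.4 = 41.171 mL/cmH2O.
τ = R × C = 13.968 × 0.04117 L/cmH2O = 0.5751 s.
Fraction remaining = e^(−Te/τ) = e^(−0.54/0.5751) = 0.391; trapped volume = 469.35 × 0.391 = 183.52 mL.
Additional alveolar pressure from trapping ≈ V_trapped / C = 183.52 / 41.171 = 4.458 cmH2O.

4.5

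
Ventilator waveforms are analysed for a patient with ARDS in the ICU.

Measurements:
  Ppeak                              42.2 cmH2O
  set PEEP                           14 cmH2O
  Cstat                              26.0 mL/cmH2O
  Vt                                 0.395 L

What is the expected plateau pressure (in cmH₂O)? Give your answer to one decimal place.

29.2

Pplat = PEEP + Vt / Cstat = 14 + 395 / 26.0 = 14 + 15.192 = 29.192 cmH2O.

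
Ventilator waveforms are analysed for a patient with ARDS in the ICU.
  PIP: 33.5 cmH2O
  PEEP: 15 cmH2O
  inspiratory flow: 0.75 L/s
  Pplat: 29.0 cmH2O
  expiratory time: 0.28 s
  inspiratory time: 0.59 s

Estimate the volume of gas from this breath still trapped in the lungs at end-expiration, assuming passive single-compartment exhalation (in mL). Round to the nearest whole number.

101

Vt = flow × Ti = 0.75 L/s × 0.59 s × 1000 mL/L = 442.5 mL.
R = (PIP − Pplat)/V̇ = (33.5 − 29.0) / 0.75 = 4.5/0.75 = 6.0 cmH2O·s/L.
C = Vt/(Pplat − PEEP) = 442.5 / (29.0 − 15) = 442.5/14.0 = 31.607 mL/cmH2O.
τ = R × C = 6.0 × 0.03161 L/cmH2O = 0.1897 s.
Fraction remaining = e^(−Te/τ) = e^(−0.28/0.1897) = 0.2285.
Trapped volume = 442.5 × 0.2285 = 101.11 mL.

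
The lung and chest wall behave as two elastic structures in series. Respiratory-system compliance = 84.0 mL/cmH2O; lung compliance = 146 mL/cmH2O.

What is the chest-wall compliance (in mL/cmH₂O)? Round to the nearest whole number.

198

1/Ccw = 1/Crs − 1/CL.
1/Ccw = 1/84.0 − 1/146 = 0.005055.
Ccw = 197.82 mL/cmH2O.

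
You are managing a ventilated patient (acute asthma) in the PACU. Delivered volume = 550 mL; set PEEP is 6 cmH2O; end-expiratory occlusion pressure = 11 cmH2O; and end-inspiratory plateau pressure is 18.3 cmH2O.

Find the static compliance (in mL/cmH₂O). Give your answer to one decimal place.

75.3

End-expiratory occlusion gives total PEEP = 11 cmH2O (intrinsic PEEP = 11 − 6 = 5). Use total PEEP for the elastic gradient.
Cstat = Vt / (Pplat − PEEPtotal) = 550 / (18.3 − 11) = 550 / 7.3 = 75.342 mL/cmH2O.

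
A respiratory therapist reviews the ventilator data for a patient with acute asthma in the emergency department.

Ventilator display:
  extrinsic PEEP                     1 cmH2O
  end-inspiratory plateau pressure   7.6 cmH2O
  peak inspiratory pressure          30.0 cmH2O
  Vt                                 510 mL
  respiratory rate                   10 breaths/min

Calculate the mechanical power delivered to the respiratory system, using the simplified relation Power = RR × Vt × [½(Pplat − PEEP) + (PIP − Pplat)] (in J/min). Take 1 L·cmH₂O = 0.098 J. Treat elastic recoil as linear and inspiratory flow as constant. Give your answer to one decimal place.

Per-breath work = Vt × [½(Pplat−PEEP) + (PIP−Pplat)] = 0.510 × [0.5×6.6 + 22.4] = 0.510 × 25.7 = 13.107 L·cmH2O.
Power = 10 × 13.107 = 131.07 L·cmH2O/min.
× 0.098 J/(L·cmH2O) → 12.845 J/min.

12.8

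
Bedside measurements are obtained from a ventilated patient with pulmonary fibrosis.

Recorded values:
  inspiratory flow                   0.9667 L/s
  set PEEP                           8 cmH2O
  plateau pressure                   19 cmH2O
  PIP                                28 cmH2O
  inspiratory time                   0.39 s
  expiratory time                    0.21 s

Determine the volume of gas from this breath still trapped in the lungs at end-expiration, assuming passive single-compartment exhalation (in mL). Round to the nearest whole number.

195

Vt = flow × Ti = 0.9667 L/s × 0.39 s × 1000 mL/L = 377.01 mL.
R = (PIP − Pplat)/V̇ = (28 − 19) / 0.9667 = 9.0/0.9667 = 9.31 cmH2O·s/L.
C = Vt/(Pplat − PEEP) = 377.01 / (19 − 8) = 377.01/11.0 = 34.274 mL/cmH2O.
τ = R × C = 9.31 × 0.03427 L/cmH2O = 0.3191 s.
Fraction remaining = e^(−Te/τ) = e^(−0.21/0.3191) = 0.5178.
Trapped volume = 377.01 × 0.5178 = 195.22 mL.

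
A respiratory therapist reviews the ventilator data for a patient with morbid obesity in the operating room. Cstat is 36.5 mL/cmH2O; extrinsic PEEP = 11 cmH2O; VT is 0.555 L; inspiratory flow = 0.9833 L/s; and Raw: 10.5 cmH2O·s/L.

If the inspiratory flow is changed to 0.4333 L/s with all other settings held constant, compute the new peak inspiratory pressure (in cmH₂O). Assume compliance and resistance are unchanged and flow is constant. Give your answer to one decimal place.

30.8

PIP = Vt/C + R·V̇ + PEEP (constant-flow equation of motion).
Only the resistive term changes: ΔPIP = R × ΔV̇ = 10.5 × (0.4333 − 0.9833) = 10.5 × -0.55 = -5.775 cmH2O.
Original PIP = 555/36.5 + 10.5×0.9833 + 11 = 36.53 cmH2O; new PIP = 36.53 + (-5.775) = 30.755 cmH2O.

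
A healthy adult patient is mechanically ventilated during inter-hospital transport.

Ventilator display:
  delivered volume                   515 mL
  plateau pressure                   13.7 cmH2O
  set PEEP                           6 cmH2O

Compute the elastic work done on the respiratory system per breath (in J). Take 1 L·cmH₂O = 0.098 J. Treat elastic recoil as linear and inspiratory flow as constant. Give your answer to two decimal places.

0.19

Elastic work ≈ ½ × (Pplat − PEEP) × Vt = 0.5 × (13.7 − 6) × 0.515 L = 0.5 × 7.7 × 0.515 = 1.983 L·cmH2O.
× 0.098 J/(L·cmH2O) → 0.1943 J.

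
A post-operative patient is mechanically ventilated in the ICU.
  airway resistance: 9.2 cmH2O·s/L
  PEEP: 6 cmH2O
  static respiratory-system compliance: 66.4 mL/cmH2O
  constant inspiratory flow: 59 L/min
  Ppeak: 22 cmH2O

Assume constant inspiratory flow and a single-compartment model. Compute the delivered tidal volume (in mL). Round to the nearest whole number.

462

Flow: 59 L/min ÷ 60 = 0.9833 L/s.
Equation of motion (constant flow): PIP = Vt/C + R·V̇ + PEEP.
Vt/C = PIP − R·V̇ − PEEP = 22 − 9.046 − 6 = 6.954 cmH2O.
Vt = C × 6.954 = 66.4 × 6.954 = 461.75 mL.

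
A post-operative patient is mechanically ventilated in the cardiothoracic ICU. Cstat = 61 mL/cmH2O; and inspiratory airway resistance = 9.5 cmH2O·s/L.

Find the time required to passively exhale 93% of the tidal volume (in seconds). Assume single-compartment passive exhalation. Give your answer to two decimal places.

τ = R × C = 9.5 × 61 mL/cmH2O = 9.5 × 0.061 L/cmH2O = 0.5795 s.
Exhaled fraction f = 1 − e^(−t/τ) → t = −τ·ln(1 − f) = −0.5795·ln(0.07) = 1.541 s.

1.54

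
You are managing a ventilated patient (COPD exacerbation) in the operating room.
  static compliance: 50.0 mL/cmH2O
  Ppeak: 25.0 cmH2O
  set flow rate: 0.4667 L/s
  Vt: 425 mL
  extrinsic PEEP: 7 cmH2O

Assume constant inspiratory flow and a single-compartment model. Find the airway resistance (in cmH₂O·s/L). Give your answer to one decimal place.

20.4

Equation of motion (constant flow): PIP = Vt/C + R·V̇ + PEEP.
R·V̇ = PIP − Vt/C − PEEP = 25.0 − 425/50.0 − 7 = 25.0 − 8.5 − 7 = 9.5 cmH2O.
R = 9.5 / 0.4667 = 20.356 cmH2O·s/L.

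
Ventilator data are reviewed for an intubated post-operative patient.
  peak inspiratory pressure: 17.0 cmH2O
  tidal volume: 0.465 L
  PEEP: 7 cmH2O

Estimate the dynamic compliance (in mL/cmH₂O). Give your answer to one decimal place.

Dynamic compliance = Vt / (PIP − PEEP) = 465 / (17.0 − 7) = 465 / 10.0 = 46.5 mL/cmH2O.

46.5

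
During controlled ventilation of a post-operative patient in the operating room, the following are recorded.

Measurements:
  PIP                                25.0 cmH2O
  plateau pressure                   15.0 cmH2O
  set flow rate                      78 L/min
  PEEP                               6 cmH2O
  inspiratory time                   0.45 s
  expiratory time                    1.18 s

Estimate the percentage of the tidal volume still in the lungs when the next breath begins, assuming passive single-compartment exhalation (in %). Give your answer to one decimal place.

Flow: 78 L/min ÷ 60 = 1.3 L/s.
Vt = flow × Ti = 1.3 L/s × 0.45 s × 1000 mL/L = 585.0 mL.
R = (PIP − Pplat)/V̇ = (25.0 − 15.0) / 1.3 = 10.0/1.3 = 7.692 cmH2O·s/L.
C = Vt/(Pplat − PEEP) = 585.0 / (15.0 − 6) = 585.0/9.0 = 65.0 mL/cmH2O.
τ = R × C = 7.692 × 0.065 L/cmH2O = 0.5 s.
Fraction remaining at end-expiration = e^(−Te/τ) = e^(−1.18/0.5) = 0.09442 → 9.442%.

9.4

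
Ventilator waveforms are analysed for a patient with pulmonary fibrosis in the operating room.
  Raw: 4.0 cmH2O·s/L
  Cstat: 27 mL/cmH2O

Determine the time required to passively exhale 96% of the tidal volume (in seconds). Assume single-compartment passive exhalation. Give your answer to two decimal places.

0.35

τ = R × C = 4.0 × 27 mL/cmH2O = 4.0 × 0.027 L/cmH2O = 0.108 s.
Exhaled fraction f = 1 − e^(−t/τ) → t = −τ·ln(1 − f) = −0.108·ln(0.04) = 0.3476 s.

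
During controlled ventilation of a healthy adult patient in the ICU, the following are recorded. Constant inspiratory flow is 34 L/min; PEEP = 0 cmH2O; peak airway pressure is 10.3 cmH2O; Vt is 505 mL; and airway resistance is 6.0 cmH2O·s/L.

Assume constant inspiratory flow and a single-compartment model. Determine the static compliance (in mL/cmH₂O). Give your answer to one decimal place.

73.2

Flow: 34 L/min ÷ 60 = 0.5667 L/s.
Equation of motion (constant flow): PIP = Vt/C + R·V̇ + PEEP.
Vt/C = PIP − R·V̇ − PEEP = 10.3 − 6.0×0.5667 − 0 = 10.3 − 3.4 − 0 = 6.9 cmH2O.
C = Vt / 6.9 = 505 / 6.9 = 73.188 mL/cmH2O.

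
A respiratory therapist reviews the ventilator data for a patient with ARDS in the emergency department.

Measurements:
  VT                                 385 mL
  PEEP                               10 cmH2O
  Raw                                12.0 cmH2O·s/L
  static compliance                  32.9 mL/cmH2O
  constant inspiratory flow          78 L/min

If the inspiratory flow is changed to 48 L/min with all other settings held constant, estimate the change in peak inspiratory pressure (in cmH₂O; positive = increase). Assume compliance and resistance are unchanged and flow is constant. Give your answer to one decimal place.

-6.0

Flow: 78 L/min ÷ 60 = 1.3 L/s.
New flow: 48 L/min ÷ 60 = 0.8 L/s.
PIP = Vt/C + R·V̇ + PEEP (constant-flow equation of motion).
Only the resistive term changes: ΔPIP = R × ΔV̇ = 12.0 × (0.8 − 1.3) = 12.0 × -0.5 = -6.0 cmH2O.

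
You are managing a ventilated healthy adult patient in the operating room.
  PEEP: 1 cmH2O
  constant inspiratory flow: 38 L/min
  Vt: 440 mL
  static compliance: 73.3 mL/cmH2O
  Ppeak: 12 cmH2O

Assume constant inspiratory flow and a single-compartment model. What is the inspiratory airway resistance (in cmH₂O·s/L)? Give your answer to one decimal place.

Flow: 38 L/min ÷ 60 = 0.6333 L/s.
Equation of motion (constant flow): PIP = Vt/C + R·V̇ + PEEP.
R·V̇ = PIP − Vt/C − PEEP = 12 − 440/73.3 − 1 = 12 − 6.003 − 1 = 4.997 cmH2O.
R = 4.997 / 0.6333 = 7.89 cmH2O·s/L.

7.9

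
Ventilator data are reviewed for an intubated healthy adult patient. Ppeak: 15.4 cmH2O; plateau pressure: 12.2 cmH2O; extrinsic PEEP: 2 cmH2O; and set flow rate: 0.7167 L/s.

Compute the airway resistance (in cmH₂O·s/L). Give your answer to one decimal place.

4.5

Raw = (PIP − Pplat) / flow = (15.4 − 12.2) / 0.7167 = 3.2 / 0.7167 = 4.465 cmH2O·s/L.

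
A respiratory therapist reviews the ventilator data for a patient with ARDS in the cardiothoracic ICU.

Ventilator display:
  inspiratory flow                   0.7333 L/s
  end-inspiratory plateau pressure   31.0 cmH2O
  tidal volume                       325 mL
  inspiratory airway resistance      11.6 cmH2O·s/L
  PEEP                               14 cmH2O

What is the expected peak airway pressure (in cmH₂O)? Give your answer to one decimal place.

PIP = Pplat + Raw × flow = 31.0 + 11.6 × 0.7333 = 31.0 + 8.506 = 39.506 cmH2O.

39.5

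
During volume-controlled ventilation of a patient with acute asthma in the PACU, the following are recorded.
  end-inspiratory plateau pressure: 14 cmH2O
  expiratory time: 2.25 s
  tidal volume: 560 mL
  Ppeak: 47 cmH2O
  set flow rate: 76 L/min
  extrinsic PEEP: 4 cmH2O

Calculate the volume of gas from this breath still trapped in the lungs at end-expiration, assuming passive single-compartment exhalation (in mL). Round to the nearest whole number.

120

Flow: 76 L/min ÷ 60 = 1.2667 L/s.
R = (PIP − Pplat)/V̇ = (47 − 14) / 1.2667 = 33.0/1.2667 = 26.052 cmH2O·s/L.
C = Vt/(Pplat − PEEP) = 560.0 / (14 − 4) = 560.0/10.0 = 56.0 mL/cmH2O.
τ = R × C = 26.052 × 0.056 L/cmH2O = 1.459 s.
Fraction remaining = e^(−Te/τ) = e^(−2.25/1.459) = 0.2139.
Trapped volume = 560.0 × 0.2139 = 119.78 mL.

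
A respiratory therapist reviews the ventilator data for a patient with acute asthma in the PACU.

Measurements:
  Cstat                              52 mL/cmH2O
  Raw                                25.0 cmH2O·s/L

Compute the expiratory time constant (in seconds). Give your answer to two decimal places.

1.30

τ = R × C = 25.0 × 52 mL/cmH2O = 25.0 × 0.052 L/cmH2O = 1.3 s.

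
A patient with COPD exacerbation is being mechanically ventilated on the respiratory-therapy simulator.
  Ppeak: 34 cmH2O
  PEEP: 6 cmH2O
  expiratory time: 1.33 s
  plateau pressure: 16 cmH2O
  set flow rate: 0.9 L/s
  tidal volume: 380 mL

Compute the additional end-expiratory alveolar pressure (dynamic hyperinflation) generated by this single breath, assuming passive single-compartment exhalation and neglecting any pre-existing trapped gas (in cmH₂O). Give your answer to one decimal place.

R = (PIP − Pplat)/V̇ = (34 − 16) / 0.9 = 18.0/0.9 = 20.0 cmH2O·s/L.
C = Vt/(Pplat − PEEP) = 380.0 / (16 − 6) = 380.0/10.0 = 38.0 mL/cmH2O.
τ = R × C = 20.0 × 0.038 L/cmH2O = 0.76 s.
Fraction remaining = e^(−Te/τ) = e^(−1.33/0.76) = 0.1738; trapped volume = 380.0 × 0.1738 = 66.044 mL.
Additional alveolar pressure from trapping ≈ V_trapped / C = 66.044 / 38.0 = 1.738 cmH2O.

1.7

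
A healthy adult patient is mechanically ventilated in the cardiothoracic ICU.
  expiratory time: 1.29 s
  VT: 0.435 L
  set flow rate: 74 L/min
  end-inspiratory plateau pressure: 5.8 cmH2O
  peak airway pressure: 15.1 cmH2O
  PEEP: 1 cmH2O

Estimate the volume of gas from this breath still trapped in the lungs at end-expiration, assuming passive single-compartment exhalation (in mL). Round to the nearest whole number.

66

Flow: 74 L/min ÷ 60 = 1.2333 L/s.
R = (PIP − Pplat)/V̇ = (15.1 − 5.8) / 1.2333 = 9.3/1.2333 = 7.541 cmH2O·s/L.
C = Vt/(Pplat − PEEP) = 435.0 / (5.8 − 1) = 435.0/4.8 = 90.625 mL/cmH2O.
τ = R × C = 7.541 × 0.09063 L/cmH2O = 0.6834 s.
Fraction remaining = e^(−Te/τ) = e^(−1.29/0.6834) = 0.1514.
Trapped volume = 435.0 × 0.1514 = 65.859 mL.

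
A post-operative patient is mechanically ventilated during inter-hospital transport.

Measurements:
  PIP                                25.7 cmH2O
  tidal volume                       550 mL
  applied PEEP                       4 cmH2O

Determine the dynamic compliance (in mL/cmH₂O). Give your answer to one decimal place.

Dynamic compliance = Vt / (PIP − PEEP) = 550 / (25.7 − 4) = 550 / 21.7 = 25.346 mL/cmH2O.

25.3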